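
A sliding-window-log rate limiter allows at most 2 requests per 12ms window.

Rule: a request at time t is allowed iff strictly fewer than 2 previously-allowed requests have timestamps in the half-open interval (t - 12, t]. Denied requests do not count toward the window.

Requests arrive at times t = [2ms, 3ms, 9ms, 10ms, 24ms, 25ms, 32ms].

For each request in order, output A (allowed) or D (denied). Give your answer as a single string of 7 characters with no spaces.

Tracking allowed requests in the window:
  req#1 t=2ms: ALLOW
  req#2 t=3ms: ALLOW
  req#3 t=9ms: DENY
  req#4 t=10ms: DENY
  req#5 t=24ms: ALLOW
  req#6 t=25ms: ALLOW
  req#7 t=32ms: DENY

Answer: AADDAAD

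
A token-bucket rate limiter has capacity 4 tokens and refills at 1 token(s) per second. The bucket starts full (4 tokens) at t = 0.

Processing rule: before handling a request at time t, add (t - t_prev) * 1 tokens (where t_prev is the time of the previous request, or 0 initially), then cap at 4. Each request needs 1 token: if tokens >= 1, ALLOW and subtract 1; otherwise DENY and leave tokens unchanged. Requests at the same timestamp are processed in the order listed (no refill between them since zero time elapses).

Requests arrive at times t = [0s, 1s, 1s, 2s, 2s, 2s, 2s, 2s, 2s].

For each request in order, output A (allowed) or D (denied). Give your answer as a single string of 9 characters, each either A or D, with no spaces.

Simulating step by step:
  req#1 t=0s: ALLOW
  req#2 t=1s: ALLOW
  req#3 t=1s: ALLOW
  req#4 t=2s: ALLOW
  req#5 t=2s: ALLOW
  req#6 t=2s: ALLOW
  req#7 t=2s: DENY
  req#8 t=2s: DENY
  req#9 t=2s: DENY

Answer: AAAAAADDD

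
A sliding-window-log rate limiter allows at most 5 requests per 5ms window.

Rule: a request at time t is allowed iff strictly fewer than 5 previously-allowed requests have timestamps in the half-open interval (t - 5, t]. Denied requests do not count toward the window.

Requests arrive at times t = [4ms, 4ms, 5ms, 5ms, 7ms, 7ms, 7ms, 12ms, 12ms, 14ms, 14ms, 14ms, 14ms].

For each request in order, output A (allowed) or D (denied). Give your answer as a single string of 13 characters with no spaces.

Answer: AAAAADDAAAAAD

Derivation:
Tracking allowed requests in the window:
  req#1 t=4ms: ALLOW
  req#2 t=4ms: ALLOW
  req#3 t=5ms: ALLOW
  req#4 t=5ms: ALLOW
  req#5 t=7ms: ALLOW
  req#6 t=7ms: DENY
  req#7 t=7ms: DENY
  req#8 t=12ms: ALLOW
  req#9 t=12ms: ALLOW
  req#10 t=14ms: ALLOW
  req#11 t=14ms: ALLOW
  req#12 t=14ms: ALLOW
  req#13 t=14ms: DENY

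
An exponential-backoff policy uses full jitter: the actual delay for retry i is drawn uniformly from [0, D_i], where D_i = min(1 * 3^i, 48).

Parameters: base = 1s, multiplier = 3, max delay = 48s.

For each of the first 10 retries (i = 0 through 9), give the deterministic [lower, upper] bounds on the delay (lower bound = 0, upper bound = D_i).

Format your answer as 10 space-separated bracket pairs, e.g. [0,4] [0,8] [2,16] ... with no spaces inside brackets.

Computing bounds per retry:
  i=0: D_i=min(1*3^0,48)=1, bounds=[0,1]
  i=1: D_i=min(1*3^1,48)=3, bounds=[0,3]
  i=2: D_i=min(1*3^2,48)=9, bounds=[0,9]
  i=3: D_i=min(1*3^3,48)=27, bounds=[0,27]
  i=4: D_i=min(1*3^4,48)=48, bounds=[0,48]
  i=5: D_i=min(1*3^5,48)=48, bounds=[0,48]
  i=6: D_i=min(1*3^6,48)=48, bounds=[0,48]
  i=7: D_i=min(1*3^7,48)=48, bounds=[0,48]
  i=8: D_i=min(1*3^8,48)=48, bounds=[0,48]
  i=9: D_i=min(1*3^9,48)=48, bounds=[0,48]

Answer: [0,1] [0,3] [0,9] [0,27] [0,48] [0,48] [0,48] [0,48] [0,48] [0,48]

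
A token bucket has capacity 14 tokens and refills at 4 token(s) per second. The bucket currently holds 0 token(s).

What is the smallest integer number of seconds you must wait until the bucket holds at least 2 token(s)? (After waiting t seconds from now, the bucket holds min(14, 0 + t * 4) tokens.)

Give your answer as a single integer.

Answer: 1

Derivation:
Need 0 + t * 4 >= 2, so t >= 2/4.
Smallest integer t = ceil(2/4) = 1.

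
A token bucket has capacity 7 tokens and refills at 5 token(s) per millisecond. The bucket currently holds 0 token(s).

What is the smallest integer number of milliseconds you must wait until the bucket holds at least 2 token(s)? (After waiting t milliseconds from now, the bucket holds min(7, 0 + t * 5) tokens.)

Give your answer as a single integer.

Answer: 1

Derivation:
Need 0 + t * 5 >= 2, so t >= 2/5.
Smallest integer t = ceil(2/5) = 1.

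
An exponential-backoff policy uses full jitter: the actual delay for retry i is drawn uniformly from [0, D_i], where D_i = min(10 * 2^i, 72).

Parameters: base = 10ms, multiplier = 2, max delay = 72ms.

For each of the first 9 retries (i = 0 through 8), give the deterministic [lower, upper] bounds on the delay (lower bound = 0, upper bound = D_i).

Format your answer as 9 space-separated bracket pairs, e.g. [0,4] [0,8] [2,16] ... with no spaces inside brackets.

Computing bounds per retry:
  i=0: D_i=min(10*2^0,72)=10, bounds=[0,10]
  i=1: D_i=min(10*2^1,72)=20, bounds=[0,20]
  i=2: D_i=min(10*2^2,72)=40, bounds=[0,40]
  i=3: D_i=min(10*2^3,72)=72, bounds=[0,72]
  i=4: D_i=min(10*2^4,72)=72, bounds=[0,72]
  i=5: D_i=min(10*2^5,72)=72, bounds=[0,72]
  i=6: D_i=min(10*2^6,72)=72, bounds=[0,72]
  i=7: D_i=min(10*2^7,72)=72, bounds=[0,72]
  i=8: D_i=min(10*2^8,72)=72, bounds=[0,72]

Answer: [0,10] [0,20] [0,40] [0,72] [0,72] [0,72] [0,72] [0,72] [0,72]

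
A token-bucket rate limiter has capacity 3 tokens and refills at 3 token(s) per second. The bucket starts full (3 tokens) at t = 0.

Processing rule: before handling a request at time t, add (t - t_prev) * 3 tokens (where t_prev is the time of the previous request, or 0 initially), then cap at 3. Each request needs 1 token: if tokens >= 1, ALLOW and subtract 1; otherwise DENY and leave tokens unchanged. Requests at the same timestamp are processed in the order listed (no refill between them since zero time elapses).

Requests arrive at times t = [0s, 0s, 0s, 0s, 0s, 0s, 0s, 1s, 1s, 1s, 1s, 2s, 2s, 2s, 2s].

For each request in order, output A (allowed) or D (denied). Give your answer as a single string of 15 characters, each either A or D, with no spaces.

Simulating step by step:
  req#1 t=0s: ALLOW
  req#2 t=0s: ALLOW
  req#3 t=0s: ALLOW
  req#4 t=0s: DENY
  req#5 t=0s: DENY
  req#6 t=0s: DENY
  req#7 t=0s: DENY
  req#8 t=1s: ALLOW
  req#9 t=1s: ALLOW
  req#10 t=1s: ALLOW
  req#11 t=1s: DENY
  req#12 t=2s: ALLOW
  req#13 t=2s: ALLOW
  req#14 t=2s: ALLOW
  req#15 t=2s: DENY

Answer: AAADDDDAAADAAAD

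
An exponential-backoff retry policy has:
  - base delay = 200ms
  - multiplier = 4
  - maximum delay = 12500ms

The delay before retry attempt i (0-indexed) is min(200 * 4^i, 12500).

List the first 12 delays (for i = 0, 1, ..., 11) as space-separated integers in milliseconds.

Answer: 200 800 3200 12500 12500 12500 12500 12500 12500 12500 12500 12500

Derivation:
Computing each delay:
  i=0: min(200*4^0, 12500) = 200
  i=1: min(200*4^1, 12500) = 800
  i=2: min(200*4^2, 12500) = 3200
  i=3: min(200*4^3, 12500) = 12500
  i=4: min(200*4^4, 12500) = 12500
  i=5: min(200*4^5, 12500) = 12500
  i=6: min(200*4^6, 12500) = 12500
  i=7: min(200*4^7, 12500) = 12500
  i=8: min(200*4^8, 12500) = 12500
  i=9: min(200*4^9, 12500) = 12500
  i=10: min(200*4^10, 12500) = 12500
  i=11: min(200*4^11, 12500) = 12500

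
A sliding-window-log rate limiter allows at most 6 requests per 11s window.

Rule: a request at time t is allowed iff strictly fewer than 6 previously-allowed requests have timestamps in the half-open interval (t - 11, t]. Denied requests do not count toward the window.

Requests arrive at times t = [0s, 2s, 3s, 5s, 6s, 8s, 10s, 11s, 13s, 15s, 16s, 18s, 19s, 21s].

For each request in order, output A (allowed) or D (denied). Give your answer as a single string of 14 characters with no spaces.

Answer: AAAAAADAAAAAAD

Derivation:
Tracking allowed requests in the window:
  req#1 t=0s: ALLOW
  req#2 t=2s: ALLOW
  req#3 t=3s: ALLOW
  req#4 t=5s: ALLOW
  req#5 t=6s: ALLOW
  req#6 t=8s: ALLOW
  req#7 t=10s: DENY
  req#8 t=11s: ALLOW
  req#9 t=13s: ALLOW
  req#10 t=15s: ALLOW
  req#11 t=16s: ALLOW
  req#12 t=18s: ALLOW
  req#13 t=19s: ALLOW
  req#14 t=21s: DENY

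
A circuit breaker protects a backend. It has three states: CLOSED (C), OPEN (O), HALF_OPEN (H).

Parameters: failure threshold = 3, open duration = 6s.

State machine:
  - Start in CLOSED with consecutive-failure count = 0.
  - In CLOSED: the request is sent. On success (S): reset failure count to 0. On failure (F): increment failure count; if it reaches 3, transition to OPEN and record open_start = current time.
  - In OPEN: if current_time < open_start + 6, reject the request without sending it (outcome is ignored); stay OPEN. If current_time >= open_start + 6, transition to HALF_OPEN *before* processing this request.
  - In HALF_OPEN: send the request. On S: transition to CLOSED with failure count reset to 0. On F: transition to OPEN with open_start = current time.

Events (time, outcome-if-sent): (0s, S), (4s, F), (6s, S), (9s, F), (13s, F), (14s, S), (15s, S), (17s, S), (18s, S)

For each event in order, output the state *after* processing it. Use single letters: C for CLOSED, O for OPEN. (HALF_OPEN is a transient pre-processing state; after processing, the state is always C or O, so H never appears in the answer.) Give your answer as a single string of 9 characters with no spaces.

Answer: CCCCCCCCC

Derivation:
State after each event:
  event#1 t=0s outcome=S: state=CLOSED
  event#2 t=4s outcome=F: state=CLOSED
  event#3 t=6s outcome=S: state=CLOSED
  event#4 t=9s outcome=F: state=CLOSED
  event#5 t=13s outcome=F: state=CLOSED
  event#6 t=14s outcome=S: state=CLOSED
  event#7 t=15s outcome=S: state=CLOSED
  event#8 t=17s outcome=S: state=CLOSED
  event#9 t=18s outcome=S: state=CLOSED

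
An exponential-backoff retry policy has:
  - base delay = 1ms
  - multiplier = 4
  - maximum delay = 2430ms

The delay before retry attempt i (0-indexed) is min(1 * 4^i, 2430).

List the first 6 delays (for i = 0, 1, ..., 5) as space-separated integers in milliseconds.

Answer: 1 4 16 64 256 1024

Derivation:
Computing each delay:
  i=0: min(1*4^0, 2430) = 1
  i=1: min(1*4^1, 2430) = 4
  i=2: min(1*4^2, 2430) = 16
  i=3: min(1*4^3, 2430) = 64
  i=4: min(1*4^4, 2430) = 256
  i=5: min(1*4^5, 2430) = 1024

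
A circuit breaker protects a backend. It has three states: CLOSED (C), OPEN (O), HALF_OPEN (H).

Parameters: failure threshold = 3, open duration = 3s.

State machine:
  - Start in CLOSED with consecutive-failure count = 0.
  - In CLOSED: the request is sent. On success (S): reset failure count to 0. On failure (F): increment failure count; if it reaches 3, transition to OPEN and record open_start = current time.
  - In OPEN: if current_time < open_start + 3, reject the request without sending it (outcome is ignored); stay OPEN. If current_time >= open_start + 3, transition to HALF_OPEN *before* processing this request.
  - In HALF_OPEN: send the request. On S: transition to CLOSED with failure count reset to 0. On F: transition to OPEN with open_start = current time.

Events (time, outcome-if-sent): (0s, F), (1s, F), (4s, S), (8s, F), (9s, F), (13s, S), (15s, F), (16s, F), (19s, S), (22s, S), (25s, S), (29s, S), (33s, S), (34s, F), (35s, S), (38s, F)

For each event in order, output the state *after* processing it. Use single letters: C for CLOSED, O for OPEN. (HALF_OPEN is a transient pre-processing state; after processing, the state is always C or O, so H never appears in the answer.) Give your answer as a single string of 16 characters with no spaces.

State after each event:
  event#1 t=0s outcome=F: state=CLOSED
  event#2 t=1s outcome=F: state=CLOSED
  event#3 t=4s outcome=S: state=CLOSED
  event#4 t=8s outcome=F: state=CLOSED
  event#5 t=9s outcome=F: state=CLOSED
  event#6 t=13s outcome=S: state=CLOSED
  event#7 t=15s outcome=F: state=CLOSED
  event#8 t=16s outcome=F: state=CLOSED
  event#9 t=19s outcome=S: state=CLOSED
  event#10 t=22s outcome=S: state=CLOSED
  event#11 t=25s outcome=S: state=CLOSED
  event#12 t=29s outcome=S: state=CLOSED
  event#13 t=33s outcome=S: state=CLOSED
  event#14 t=34s outcome=F: state=CLOSED
  event#15 t=35s outcome=S: state=CLOSED
  event#16 t=38s outcome=F: state=CLOSED

Answer: CCCCCCCCCCCCCCCC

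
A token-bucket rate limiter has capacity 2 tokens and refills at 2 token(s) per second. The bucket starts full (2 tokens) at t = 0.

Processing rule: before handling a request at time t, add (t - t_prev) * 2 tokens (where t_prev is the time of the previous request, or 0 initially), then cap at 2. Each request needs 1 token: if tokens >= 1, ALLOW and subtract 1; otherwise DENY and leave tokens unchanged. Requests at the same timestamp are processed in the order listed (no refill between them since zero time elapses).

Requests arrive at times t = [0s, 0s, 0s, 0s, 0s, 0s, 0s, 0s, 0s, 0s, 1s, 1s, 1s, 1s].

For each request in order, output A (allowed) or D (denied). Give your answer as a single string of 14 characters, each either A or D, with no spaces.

Simulating step by step:
  req#1 t=0s: ALLOW
  req#2 t=0s: ALLOW
  req#3 t=0s: DENY
  req#4 t=0s: DENY
  req#5 t=0s: DENY
  req#6 t=0s: DENY
  req#7 t=0s: DENY
  req#8 t=0s: DENY
  req#9 t=0s: DENY
  req#10 t=0s: DENY
  req#11 t=1s: ALLOW
  req#12 t=1s: ALLOW
  req#13 t=1s: DENY
  req#14 t=1s: DENY

Answer: AADDDDDDDDAADD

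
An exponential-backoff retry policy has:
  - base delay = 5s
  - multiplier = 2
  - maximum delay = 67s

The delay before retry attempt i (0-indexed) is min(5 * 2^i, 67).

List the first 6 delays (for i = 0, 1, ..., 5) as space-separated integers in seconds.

Answer: 5 10 20 40 67 67

Derivation:
Computing each delay:
  i=0: min(5*2^0, 67) = 5
  i=1: min(5*2^1, 67) = 10
  i=2: min(5*2^2, 67) = 20
  i=3: min(5*2^3, 67) = 40
  i=4: min(5*2^4, 67) = 67
  i=5: min(5*2^5, 67) = 67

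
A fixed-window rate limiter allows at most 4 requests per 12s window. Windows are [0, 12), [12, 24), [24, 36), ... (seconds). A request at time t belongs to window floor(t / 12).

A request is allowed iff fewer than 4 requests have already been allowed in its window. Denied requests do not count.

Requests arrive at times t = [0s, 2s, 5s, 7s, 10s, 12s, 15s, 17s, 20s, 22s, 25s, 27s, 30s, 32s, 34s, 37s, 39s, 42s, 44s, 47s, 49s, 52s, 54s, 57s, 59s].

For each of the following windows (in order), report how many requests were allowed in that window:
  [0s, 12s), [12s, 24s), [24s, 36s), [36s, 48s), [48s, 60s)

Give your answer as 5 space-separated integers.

Answer: 4 4 4 4 4

Derivation:
Processing requests:
  req#1 t=0s (window 0): ALLOW
  req#2 t=2s (window 0): ALLOW
  req#3 t=5s (window 0): ALLOW
  req#4 t=7s (window 0): ALLOW
  req#5 t=10s (window 0): DENY
  req#6 t=12s (window 1): ALLOW
  req#7 t=15s (window 1): ALLOW
  req#8 t=17s (window 1): ALLOW
  req#9 t=20s (window 1): ALLOW
  req#10 t=22s (window 1): DENY
  req#11 t=25s (window 2): ALLOW
  req#12 t=27s (window 2): ALLOW
  req#13 t=30s (window 2): ALLOW
  req#14 t=32s (window 2): ALLOW
  req#15 t=34s (window 2): DENY
  req#16 t=37s (window 3): ALLOW
  req#17 t=39s (window 3): ALLOW
  req#18 t=42s (window 3): ALLOW
  req#19 t=44s (window 3): ALLOW
  req#20 t=47s (window 3): DENY
  req#21 t=49s (window 4): ALLOW
  req#22 t=52s (window 4): ALLOW
  req#23 t=54s (window 4): ALLOW
  req#24 t=57s (window 4): ALLOW
  req#25 t=59s (window 4): DENY

Allowed counts by window: 4 4 4 4 4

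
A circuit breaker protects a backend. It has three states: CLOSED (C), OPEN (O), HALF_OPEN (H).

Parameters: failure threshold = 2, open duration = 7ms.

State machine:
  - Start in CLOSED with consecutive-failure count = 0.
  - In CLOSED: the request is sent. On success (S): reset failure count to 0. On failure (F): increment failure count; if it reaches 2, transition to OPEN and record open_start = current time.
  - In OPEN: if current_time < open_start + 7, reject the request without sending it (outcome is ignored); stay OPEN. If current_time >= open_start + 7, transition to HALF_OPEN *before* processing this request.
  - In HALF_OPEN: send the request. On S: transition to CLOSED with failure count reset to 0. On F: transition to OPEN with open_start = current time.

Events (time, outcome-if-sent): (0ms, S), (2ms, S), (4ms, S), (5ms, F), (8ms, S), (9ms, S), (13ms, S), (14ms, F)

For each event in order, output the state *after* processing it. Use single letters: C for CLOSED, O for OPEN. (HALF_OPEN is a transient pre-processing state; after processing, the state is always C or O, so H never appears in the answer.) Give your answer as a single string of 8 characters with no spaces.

State after each event:
  event#1 t=0ms outcome=S: state=CLOSED
  event#2 t=2ms outcome=S: state=CLOSED
  event#3 t=4ms outcome=S: state=CLOSED
  event#4 t=5ms outcome=F: state=CLOSED
  event#5 t=8ms outcome=S: state=CLOSED
  event#6 t=9ms outcome=S: state=CLOSED
  event#7 t=13ms outcome=S: state=CLOSED
  event#8 t=14ms outcome=F: state=CLOSED

Answer: CCCCCCCC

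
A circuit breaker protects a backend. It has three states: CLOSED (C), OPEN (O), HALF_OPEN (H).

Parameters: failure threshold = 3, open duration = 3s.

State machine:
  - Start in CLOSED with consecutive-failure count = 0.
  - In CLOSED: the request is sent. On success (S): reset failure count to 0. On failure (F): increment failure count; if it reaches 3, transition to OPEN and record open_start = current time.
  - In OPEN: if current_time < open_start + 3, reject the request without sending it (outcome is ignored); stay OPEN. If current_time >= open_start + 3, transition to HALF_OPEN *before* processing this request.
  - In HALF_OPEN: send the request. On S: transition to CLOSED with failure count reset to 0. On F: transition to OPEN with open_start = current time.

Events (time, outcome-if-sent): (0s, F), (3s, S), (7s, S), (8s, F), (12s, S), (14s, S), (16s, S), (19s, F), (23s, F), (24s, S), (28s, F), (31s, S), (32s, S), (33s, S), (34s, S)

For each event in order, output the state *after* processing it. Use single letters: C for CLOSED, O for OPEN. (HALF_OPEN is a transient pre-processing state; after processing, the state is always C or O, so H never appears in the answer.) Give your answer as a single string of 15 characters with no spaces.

Answer: CCCCCCCCCCCCCCC

Derivation:
State after each event:
  event#1 t=0s outcome=F: state=CLOSED
  event#2 t=3s outcome=S: state=CLOSED
  event#3 t=7s outcome=S: state=CLOSED
  event#4 t=8s outcome=F: state=CLOSED
  event#5 t=12s outcome=S: state=CLOSED
  event#6 t=14s outcome=S: state=CLOSED
  event#7 t=16s outcome=S: state=CLOSED
  event#8 t=19s outcome=F: state=CLOSED
  event#9 t=23s outcome=F: state=CLOSED
  event#10 t=24s outcome=S: state=CLOSED
  event#11 t=28s outcome=F: state=CLOSED
  event#12 t=31s outcome=S: state=CLOSED
  event#13 t=32s outcome=S: state=CLOSED
  event#14 t=33s outcome=S: state=CLOSED
  event#15 t=34s outcome=S: state=CLOSED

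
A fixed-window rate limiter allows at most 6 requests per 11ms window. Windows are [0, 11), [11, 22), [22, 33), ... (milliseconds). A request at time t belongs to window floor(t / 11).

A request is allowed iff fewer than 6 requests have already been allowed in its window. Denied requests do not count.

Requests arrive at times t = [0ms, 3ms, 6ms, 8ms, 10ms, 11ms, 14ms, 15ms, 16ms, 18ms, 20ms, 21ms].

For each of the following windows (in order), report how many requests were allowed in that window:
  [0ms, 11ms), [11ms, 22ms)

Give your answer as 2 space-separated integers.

Answer: 5 6

Derivation:
Processing requests:
  req#1 t=0ms (window 0): ALLOW
  req#2 t=3ms (window 0): ALLOW
  req#3 t=6ms (window 0): ALLOW
  req#4 t=8ms (window 0): ALLOW
  req#5 t=10ms (window 0): ALLOW
  req#6 t=11ms (window 1): ALLOW
  req#7 t=14ms (window 1): ALLOW
  req#8 t=15ms (window 1): ALLOW
  req#9 t=16ms (window 1): ALLOW
  req#10 t=18ms (window 1): ALLOW
  req#11 t=20ms (window 1): ALLOW
  req#12 t=21ms (window 1): DENY

Allowed counts by window: 5 6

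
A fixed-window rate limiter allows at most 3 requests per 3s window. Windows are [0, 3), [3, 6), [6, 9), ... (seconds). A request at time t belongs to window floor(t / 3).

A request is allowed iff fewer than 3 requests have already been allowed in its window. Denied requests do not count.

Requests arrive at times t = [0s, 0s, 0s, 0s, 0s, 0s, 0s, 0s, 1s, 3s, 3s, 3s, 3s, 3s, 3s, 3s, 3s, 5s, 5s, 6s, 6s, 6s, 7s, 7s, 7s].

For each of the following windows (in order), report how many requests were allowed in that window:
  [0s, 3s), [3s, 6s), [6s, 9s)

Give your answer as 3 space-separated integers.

Processing requests:
  req#1 t=0s (window 0): ALLOW
  req#2 t=0s (window 0): ALLOW
  req#3 t=0s (window 0): ALLOW
  req#4 t=0s (window 0): DENY
  req#5 t=0s (window 0): DENY
  req#6 t=0s (window 0): DENY
  req#7 t=0s (window 0): DENY
  req#8 t=0s (window 0): DENY
  req#9 t=1s (window 0): DENY
  req#10 t=3s (window 1): ALLOW
  req#11 t=3s (window 1): ALLOW
  req#12 t=3s (window 1): ALLOW
  req#13 t=3s (window 1): DENY
  req#14 t=3s (window 1): DENY
  req#15 t=3s (window 1): DENY
  req#16 t=3s (window 1): DENY
  req#17 t=3s (window 1): DENY
  req#18 t=5s (window 1): DENY
  req#19 t=5s (window 1): DENY
  req#20 t=6s (window 2): ALLOW
  req#21 t=6s (window 2): ALLOW
  req#22 t=6s (window 2): ALLOW
  req#23 t=7s (window 2): DENY
  req#24 t=7s (window 2): DENY
  req#25 t=7s (window 2): DENY

Allowed counts by window: 3 3 3

Answer: 3 3 3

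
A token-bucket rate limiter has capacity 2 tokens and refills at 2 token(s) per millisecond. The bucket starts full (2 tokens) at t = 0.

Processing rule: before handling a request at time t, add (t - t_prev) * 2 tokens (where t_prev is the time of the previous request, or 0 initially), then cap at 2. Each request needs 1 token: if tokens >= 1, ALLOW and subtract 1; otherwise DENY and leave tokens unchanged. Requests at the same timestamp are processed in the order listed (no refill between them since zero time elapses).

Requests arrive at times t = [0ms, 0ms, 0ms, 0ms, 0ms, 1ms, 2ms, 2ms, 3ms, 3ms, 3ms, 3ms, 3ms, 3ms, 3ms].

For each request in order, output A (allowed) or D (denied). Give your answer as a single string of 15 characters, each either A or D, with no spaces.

Simulating step by step:
  req#1 t=0ms: ALLOW
  req#2 t=0ms: ALLOW
  req#3 t=0ms: DENY
  req#4 t=0ms: DENY
  req#5 t=0ms: DENY
  req#6 t=1ms: ALLOW
  req#7 t=2ms: ALLOW
  req#8 t=2ms: ALLOW
  req#9 t=3ms: ALLOW
  req#10 t=3ms: ALLOW
  req#11 t=3ms: DENY
  req#12 t=3ms: DENY
  req#13 t=3ms: DENY
  req#14 t=3ms: DENY
  req#15 t=3ms: DENY

Answer: AADDDAAAAADDDDD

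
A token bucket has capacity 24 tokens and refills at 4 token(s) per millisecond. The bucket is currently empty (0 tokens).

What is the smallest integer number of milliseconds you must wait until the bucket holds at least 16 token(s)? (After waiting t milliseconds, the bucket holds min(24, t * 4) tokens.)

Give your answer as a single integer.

Answer: 4

Derivation:
Need t * 4 >= 16, so t >= 16/4.
Smallest integer t = ceil(16/4) = 4.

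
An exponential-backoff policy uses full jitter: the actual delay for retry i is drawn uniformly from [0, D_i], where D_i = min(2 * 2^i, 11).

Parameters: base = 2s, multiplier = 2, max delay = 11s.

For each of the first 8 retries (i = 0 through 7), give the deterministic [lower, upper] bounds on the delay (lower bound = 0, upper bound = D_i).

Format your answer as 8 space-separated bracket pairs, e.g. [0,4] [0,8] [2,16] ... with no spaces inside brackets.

Computing bounds per retry:
  i=0: D_i=min(2*2^0,11)=2, bounds=[0,2]
  i=1: D_i=min(2*2^1,11)=4, bounds=[0,4]
  i=2: D_i=min(2*2^2,11)=8, bounds=[0,8]
  i=3: D_i=min(2*2^3,11)=11, bounds=[0,11]
  i=4: D_i=min(2*2^4,11)=11, bounds=[0,11]
  i=5: D_i=min(2*2^5,11)=11, bounds=[0,11]
  i=6: D_i=min(2*2^6,11)=11, bounds=[0,11]
  i=7: D_i=min(2*2^7,11)=11, bounds=[0,11]

Answer: [0,2] [0,4] [0,8] [0,11] [0,11] [0,11] [0,11] [0,11]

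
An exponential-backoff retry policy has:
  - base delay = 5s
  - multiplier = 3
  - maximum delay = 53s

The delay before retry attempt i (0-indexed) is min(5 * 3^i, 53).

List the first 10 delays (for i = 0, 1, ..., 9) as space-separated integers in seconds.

Answer: 5 15 45 53 53 53 53 53 53 53

Derivation:
Computing each delay:
  i=0: min(5*3^0, 53) = 5
  i=1: min(5*3^1, 53) = 15
  i=2: min(5*3^2, 53) = 45
  i=3: min(5*3^3, 53) = 53
  i=4: min(5*3^4, 53) = 53
  i=5: min(5*3^5, 53) = 53
  i=6: min(5*3^6, 53) = 53
  i=7: min(5*3^7, 53) = 53
  i=8: min(5*3^8, 53) = 53
  i=9: min(5*3^9, 53) = 53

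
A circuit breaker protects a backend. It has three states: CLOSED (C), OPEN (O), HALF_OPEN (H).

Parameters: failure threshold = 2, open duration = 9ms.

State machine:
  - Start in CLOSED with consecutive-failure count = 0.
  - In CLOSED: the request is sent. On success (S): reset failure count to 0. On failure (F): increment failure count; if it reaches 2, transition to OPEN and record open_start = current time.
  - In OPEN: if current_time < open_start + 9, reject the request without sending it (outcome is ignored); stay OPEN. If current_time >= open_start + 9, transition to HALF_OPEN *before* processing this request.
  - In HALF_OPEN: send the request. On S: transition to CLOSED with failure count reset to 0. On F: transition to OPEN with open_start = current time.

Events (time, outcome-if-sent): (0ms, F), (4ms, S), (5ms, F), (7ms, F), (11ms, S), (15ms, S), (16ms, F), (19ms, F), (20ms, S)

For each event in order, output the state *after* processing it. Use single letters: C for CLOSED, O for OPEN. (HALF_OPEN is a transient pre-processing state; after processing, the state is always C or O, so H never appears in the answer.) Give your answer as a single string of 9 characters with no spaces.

State after each event:
  event#1 t=0ms outcome=F: state=CLOSED
  event#2 t=4ms outcome=S: state=CLOSED
  event#3 t=5ms outcome=F: state=CLOSED
  event#4 t=7ms outcome=F: state=OPEN
  event#5 t=11ms outcome=S: state=OPEN
  event#6 t=15ms outcome=S: state=OPEN
  event#7 t=16ms outcome=F: state=OPEN
  event#8 t=19ms outcome=F: state=OPEN
  event#9 t=20ms outcome=S: state=OPEN

Answer: CCCOOOOOO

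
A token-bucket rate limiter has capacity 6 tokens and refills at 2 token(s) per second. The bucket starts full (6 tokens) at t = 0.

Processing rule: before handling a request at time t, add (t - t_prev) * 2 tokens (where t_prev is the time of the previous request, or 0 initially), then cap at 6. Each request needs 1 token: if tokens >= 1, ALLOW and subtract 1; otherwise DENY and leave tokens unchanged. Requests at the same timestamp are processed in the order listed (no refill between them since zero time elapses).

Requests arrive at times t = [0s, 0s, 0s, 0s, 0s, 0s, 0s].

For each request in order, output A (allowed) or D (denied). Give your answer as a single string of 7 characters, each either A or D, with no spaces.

Answer: AAAAAAD

Derivation:
Simulating step by step:
  req#1 t=0s: ALLOW
  req#2 t=0s: ALLOW
  req#3 t=0s: ALLOW
  req#4 t=0s: ALLOW
  req#5 t=0s: ALLOW
  req#6 t=0s: ALLOW
  req#7 t=0s: DENY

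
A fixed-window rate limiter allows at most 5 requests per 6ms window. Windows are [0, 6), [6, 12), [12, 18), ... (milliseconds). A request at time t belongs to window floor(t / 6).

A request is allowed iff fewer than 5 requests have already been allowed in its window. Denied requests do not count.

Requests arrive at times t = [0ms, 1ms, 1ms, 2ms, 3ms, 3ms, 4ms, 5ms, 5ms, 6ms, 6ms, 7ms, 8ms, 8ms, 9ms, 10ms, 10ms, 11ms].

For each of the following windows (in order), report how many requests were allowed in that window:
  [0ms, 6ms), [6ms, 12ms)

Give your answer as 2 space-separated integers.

Processing requests:
  req#1 t=0ms (window 0): ALLOW
  req#2 t=1ms (window 0): ALLOW
  req#3 t=1ms (window 0): ALLOW
  req#4 t=2ms (window 0): ALLOW
  req#5 t=3ms (window 0): ALLOW
  req#6 t=3ms (window 0): DENY
  req#7 t=4ms (window 0): DENY
  req#8 t=5ms (window 0): DENY
  req#9 t=5ms (window 0): DENY
  req#10 t=6ms (window 1): ALLOW
  req#11 t=6ms (window 1): ALLOW
  req#12 t=7ms (window 1): ALLOW
  req#13 t=8ms (window 1): ALLOW
  req#14 t=8ms (window 1): ALLOW
  req#15 t=9ms (window 1): DENY
  req#16 t=10ms (window 1): DENY
  req#17 t=10ms (window 1): DENY
  req#18 t=11ms (window 1): DENY

Allowed counts by window: 5 5

Answer: 5 5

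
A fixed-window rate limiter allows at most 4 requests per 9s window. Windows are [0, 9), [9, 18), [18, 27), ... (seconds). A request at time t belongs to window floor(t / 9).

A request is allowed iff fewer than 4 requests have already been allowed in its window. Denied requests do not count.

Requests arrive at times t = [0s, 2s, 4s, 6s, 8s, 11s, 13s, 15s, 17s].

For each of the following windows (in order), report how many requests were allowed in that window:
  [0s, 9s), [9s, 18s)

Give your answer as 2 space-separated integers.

Answer: 4 4

Derivation:
Processing requests:
  req#1 t=0s (window 0): ALLOW
  req#2 t=2s (window 0): ALLOW
  req#3 t=4s (window 0): ALLOW
  req#4 t=6s (window 0): ALLOW
  req#5 t=8s (window 0): DENY
  req#6 t=11s (window 1): ALLOW
  req#7 t=13s (window 1): ALLOW
  req#8 t=15s (window 1): ALLOW
  req#9 t=17s (window 1): ALLOW

Allowed counts by window: 4 4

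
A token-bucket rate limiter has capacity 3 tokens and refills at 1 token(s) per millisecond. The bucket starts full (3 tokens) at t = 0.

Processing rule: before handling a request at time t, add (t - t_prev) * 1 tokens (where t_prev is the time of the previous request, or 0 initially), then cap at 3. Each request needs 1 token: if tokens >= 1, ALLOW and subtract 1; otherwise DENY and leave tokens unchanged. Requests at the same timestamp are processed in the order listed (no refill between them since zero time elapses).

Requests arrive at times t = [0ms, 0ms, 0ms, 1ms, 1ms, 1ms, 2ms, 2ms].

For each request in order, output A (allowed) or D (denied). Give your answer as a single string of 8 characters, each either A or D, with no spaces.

Simulating step by step:
  req#1 t=0ms: ALLOW
  req#2 t=0ms: ALLOW
  req#3 t=0ms: ALLOW
  req#4 t=1ms: ALLOW
  req#5 t=1ms: DENY
  req#6 t=1ms: DENY
  req#7 t=2ms: ALLOW
  req#8 t=2ms: DENY

Answer: AAAADDAD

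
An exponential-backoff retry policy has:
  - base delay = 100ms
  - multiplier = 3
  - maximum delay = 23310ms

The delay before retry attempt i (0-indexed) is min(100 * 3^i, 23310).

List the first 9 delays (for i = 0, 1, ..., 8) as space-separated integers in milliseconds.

Answer: 100 300 900 2700 8100 23310 23310 23310 23310

Derivation:
Computing each delay:
  i=0: min(100*3^0, 23310) = 100
  i=1: min(100*3^1, 23310) = 300
  i=2: min(100*3^2, 23310) = 900
  i=3: min(100*3^3, 23310) = 2700
  i=4: min(100*3^4, 23310) = 8100
  i=5: min(100*3^5, 23310) = 23310
  i=6: min(100*3^6, 23310) = 23310
  i=7: min(100*3^7, 23310) = 23310
  i=8: min(100*3^8, 23310) = 23310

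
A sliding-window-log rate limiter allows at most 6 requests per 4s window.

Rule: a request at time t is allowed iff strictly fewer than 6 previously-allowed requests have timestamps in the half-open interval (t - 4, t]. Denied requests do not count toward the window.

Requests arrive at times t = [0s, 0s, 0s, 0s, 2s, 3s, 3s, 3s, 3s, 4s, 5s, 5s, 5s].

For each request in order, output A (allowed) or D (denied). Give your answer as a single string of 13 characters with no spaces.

Tracking allowed requests in the window:
  req#1 t=0s: ALLOW
  req#2 t=0s: ALLOW
  req#3 t=0s: ALLOW
  req#4 t=0s: ALLOW
  req#5 t=2s: ALLOW
  req#6 t=3s: ALLOW
  req#7 t=3s: DENY
  req#8 t=3s: DENY
  req#9 t=3s: DENY
  req#10 t=4s: ALLOW
  req#11 t=5s: ALLOW
  req#12 t=5s: ALLOW
  req#13 t=5s: ALLOW

Answer: AAAAAADDDAAAA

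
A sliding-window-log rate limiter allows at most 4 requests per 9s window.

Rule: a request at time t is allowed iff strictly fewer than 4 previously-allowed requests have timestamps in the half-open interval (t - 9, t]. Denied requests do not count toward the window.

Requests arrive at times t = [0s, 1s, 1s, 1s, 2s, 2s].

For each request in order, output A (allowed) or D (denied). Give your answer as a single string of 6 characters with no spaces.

Tracking allowed requests in the window:
  req#1 t=0s: ALLOW
  req#2 t=1s: ALLOW
  req#3 t=1s: ALLOW
  req#4 t=1s: ALLOW
  req#5 t=2s: DENY
  req#6 t=2s: DENY

Answer: AAAADD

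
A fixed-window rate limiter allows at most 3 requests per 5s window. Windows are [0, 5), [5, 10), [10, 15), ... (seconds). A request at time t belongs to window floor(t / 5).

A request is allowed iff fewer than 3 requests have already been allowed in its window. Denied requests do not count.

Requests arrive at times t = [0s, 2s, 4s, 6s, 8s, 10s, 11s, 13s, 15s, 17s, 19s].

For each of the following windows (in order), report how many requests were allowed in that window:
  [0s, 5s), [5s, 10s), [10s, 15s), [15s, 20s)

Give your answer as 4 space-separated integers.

Processing requests:
  req#1 t=0s (window 0): ALLOW
  req#2 t=2s (window 0): ALLOW
  req#3 t=4s (window 0): ALLOW
  req#4 t=6s (window 1): ALLOW
  req#5 t=8s (window 1): ALLOW
  req#6 t=10s (window 2): ALLOW
  req#7 t=11s (window 2): ALLOW
  req#8 t=13s (window 2): ALLOW
  req#9 t=15s (window 3): ALLOW
  req#10 t=17s (window 3): ALLOW
  req#11 t=19s (window 3): ALLOW

Allowed counts by window: 3 2 3 3

Answer: 3 2 3 3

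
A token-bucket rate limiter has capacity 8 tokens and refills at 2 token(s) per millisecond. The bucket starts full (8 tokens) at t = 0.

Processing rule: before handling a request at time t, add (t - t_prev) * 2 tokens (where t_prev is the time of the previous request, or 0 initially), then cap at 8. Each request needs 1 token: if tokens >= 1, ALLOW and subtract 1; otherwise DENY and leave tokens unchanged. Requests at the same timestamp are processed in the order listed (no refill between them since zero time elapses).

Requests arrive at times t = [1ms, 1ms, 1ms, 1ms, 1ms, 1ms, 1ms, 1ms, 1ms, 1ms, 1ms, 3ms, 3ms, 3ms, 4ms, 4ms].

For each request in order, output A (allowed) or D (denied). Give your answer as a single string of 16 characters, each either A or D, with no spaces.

Simulating step by step:
  req#1 t=1ms: ALLOW
  req#2 t=1ms: ALLOW
  req#3 t=1ms: ALLOW
  req#4 t=1ms: ALLOW
  req#5 t=1ms: ALLOW
  req#6 t=1ms: ALLOW
  req#7 t=1ms: ALLOW
  req#8 t=1ms: ALLOW
  req#9 t=1ms: DENY
  req#10 t=1ms: DENY
  req#11 t=1ms: DENY
  req#12 t=3ms: ALLOW
  req#13 t=3ms: ALLOW
  req#14 t=3ms: ALLOW
  req#15 t=4ms: ALLOW
  req#16 t=4ms: ALLOW

Answer: AAAAAAAADDDAAAAA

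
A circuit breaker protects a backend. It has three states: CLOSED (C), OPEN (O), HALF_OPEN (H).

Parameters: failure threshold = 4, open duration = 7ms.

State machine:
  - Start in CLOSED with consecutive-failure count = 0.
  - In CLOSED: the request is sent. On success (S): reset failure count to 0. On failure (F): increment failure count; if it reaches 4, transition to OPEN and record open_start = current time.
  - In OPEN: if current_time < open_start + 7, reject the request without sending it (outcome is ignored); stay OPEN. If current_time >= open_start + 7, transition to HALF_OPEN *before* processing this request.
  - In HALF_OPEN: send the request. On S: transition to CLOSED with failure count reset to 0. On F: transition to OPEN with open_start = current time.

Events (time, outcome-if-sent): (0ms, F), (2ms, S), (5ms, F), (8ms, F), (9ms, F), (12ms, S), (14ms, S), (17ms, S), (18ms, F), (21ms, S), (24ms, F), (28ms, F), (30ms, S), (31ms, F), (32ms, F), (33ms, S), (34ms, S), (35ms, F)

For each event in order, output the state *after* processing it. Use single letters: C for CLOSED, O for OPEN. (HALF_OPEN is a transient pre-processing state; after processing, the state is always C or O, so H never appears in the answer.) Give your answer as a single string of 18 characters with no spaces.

State after each event:
  event#1 t=0ms outcome=F: state=CLOSED
  event#2 t=2ms outcome=S: state=CLOSED
  event#3 t=5ms outcome=F: state=CLOSED
  event#4 t=8ms outcome=F: state=CLOSED
  event#5 t=9ms outcome=F: state=CLOSED
  event#6 t=12ms outcome=S: state=CLOSED
  event#7 t=14ms outcome=S: state=CLOSED
  event#8 t=17ms outcome=S: state=CLOSED
  event#9 t=18ms outcome=F: state=CLOSED
  event#10 t=21ms outcome=S: state=CLOSED
  event#11 t=24ms outcome=F: state=CLOSED
  event#12 t=28ms outcome=F: state=CLOSED
  event#13 t=30ms outcome=S: state=CLOSED
  event#14 t=31ms outcome=F: state=CLOSED
  event#15 t=32ms outcome=F: state=CLOSED
  event#16 t=33ms outcome=S: state=CLOSED
  event#17 t=34ms outcome=S: state=CLOSED
  event#18 t=35ms outcome=F: state=CLOSED

Answer: CCCCCCCCCCCCCCCCCC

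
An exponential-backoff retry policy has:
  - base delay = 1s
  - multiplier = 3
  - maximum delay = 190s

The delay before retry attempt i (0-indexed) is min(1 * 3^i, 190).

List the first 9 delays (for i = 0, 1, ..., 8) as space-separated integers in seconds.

Computing each delay:
  i=0: min(1*3^0, 190) = 1
  i=1: min(1*3^1, 190) = 3
  i=2: min(1*3^2, 190) = 9
  i=3: min(1*3^3, 190) = 27
  i=4: min(1*3^4, 190) = 81
  i=5: min(1*3^5, 190) = 190
  i=6: min(1*3^6, 190) = 190
  i=7: min(1*3^7, 190) = 190
  i=8: min(1*3^8, 190) = 190

Answer: 1 3 9 27 81 190 190 190 190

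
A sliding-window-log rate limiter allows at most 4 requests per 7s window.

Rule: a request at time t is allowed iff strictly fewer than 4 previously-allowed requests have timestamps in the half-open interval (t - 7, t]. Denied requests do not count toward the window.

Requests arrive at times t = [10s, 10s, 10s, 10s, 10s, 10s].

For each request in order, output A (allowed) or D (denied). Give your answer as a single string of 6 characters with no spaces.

Tracking allowed requests in the window:
  req#1 t=10s: ALLOW
  req#2 t=10s: ALLOW
  req#3 t=10s: ALLOW
  req#4 t=10s: ALLOW
  req#5 t=10s: DENY
  req#6 t=10s: DENY

Answer: AAAADD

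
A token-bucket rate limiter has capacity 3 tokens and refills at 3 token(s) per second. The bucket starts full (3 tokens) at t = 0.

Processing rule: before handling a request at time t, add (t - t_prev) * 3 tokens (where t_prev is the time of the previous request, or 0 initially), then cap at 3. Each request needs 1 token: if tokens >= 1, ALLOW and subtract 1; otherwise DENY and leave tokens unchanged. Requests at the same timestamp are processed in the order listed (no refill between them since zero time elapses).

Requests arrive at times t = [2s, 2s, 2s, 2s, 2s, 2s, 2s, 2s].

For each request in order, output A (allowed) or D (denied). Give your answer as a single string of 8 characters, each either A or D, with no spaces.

Answer: AAADDDDD

Derivation:
Simulating step by step:
  req#1 t=2s: ALLOW
  req#2 t=2s: ALLOW
  req#3 t=2s: ALLOW
  req#4 t=2s: DENY
  req#5 t=2s: DENY
  req#6 t=2s: DENY
  req#7 t=2s: DENY
  req#8 t=2s: DENY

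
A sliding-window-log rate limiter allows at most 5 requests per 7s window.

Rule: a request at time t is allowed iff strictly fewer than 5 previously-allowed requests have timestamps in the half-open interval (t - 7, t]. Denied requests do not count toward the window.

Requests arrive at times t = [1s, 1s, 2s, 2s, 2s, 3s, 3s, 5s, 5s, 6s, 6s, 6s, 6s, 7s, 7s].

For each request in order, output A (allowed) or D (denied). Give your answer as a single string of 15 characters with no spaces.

Tracking allowed requests in the window:
  req#1 t=1s: ALLOW
  req#2 t=1s: ALLOW
  req#3 t=2s: ALLOW
  req#4 t=2s: ALLOW
  req#5 t=2s: ALLOW
  req#6 t=3s: DENY
  req#7 t=3s: DENY
  req#8 t=5s: DENY
  req#9 t=5s: DENY
  req#10 t=6s: DENY
  req#11 t=6s: DENY
  req#12 t=6s: DENY
  req#13 t=6s: DENY
  req#14 t=7s: DENY
  req#15 t=7s: DENY

Answer: AAAAADDDDDDDDDD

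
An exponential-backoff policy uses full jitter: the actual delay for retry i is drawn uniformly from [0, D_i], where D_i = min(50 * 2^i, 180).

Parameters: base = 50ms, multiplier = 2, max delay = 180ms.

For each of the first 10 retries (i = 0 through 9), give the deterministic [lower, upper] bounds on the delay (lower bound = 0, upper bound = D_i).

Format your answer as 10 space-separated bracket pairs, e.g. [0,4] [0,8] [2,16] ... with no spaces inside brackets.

Answer: [0,50] [0,100] [0,180] [0,180] [0,180] [0,180] [0,180] [0,180] [0,180] [0,180]

Derivation:
Computing bounds per retry:
  i=0: D_i=min(50*2^0,180)=50, bounds=[0,50]
  i=1: D_i=min(50*2^1,180)=100, bounds=[0,100]
  i=2: D_i=min(50*2^2,180)=180, bounds=[0,180]
  i=3: D_i=min(50*2^3,180)=180, bounds=[0,180]
  i=4: D_i=min(50*2^4,180)=180, bounds=[0,180]
  i=5: D_i=min(50*2^5,180)=180, bounds=[0,180]
  i=6: D_i=min(50*2^6,180)=180, bounds=[0,180]
  i=7: D_i=min(50*2^7,180)=180, bounds=[0,180]
  i=8: D_i=min(50*2^8,180)=180, bounds=[0,180]
  i=9: D_i=min(50*2^9,180)=180, bounds=[0,180]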